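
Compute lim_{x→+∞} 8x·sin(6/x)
As x → +∞: let u = 6/x → 0⁺; then 8·x·sin(6/x) = 8·6·sin(u)/u → 8·6·1 = 48.
Limit = 48.

Final answer: 48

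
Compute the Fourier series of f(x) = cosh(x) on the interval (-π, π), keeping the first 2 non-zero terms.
-cos(x)·sinh(π)/π + sinh(π)/π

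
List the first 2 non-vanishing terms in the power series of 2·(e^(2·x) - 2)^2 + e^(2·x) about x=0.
3 - 6·x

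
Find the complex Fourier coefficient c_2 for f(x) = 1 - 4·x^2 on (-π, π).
Compute the real Fourier coefficients first: a_2 = -4, b_2 = 0.
Then c_2 = (a_2 − i·b_2)/2 = -2.

Final answer: -2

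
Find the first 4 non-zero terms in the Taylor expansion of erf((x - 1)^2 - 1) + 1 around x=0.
16·x^3/(3·√(π)) + 2·x^2/√(π) - 4·x/√(π) + 1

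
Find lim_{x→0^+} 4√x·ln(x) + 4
The product is a 0·∞ indeterminate form at x → 0⁺.
Rewrite the product as 4·ln(x) / x^(-1/2) and apply L'Hôpital, or use the standard hierarchy x^(-1/2) ≫ |ln x| as x → 0⁺.
The indeterminate product → 0, so the limit = 4.

Final answer: 4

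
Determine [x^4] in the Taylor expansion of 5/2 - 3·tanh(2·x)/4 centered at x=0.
Expand to order 4: 5/2 - 3·tanh(2·x)/4 = 2·x^3 - 3·x/2 + 5/2 + O(x^5).
The coefficient of x^4 is 0.

Final answer: 0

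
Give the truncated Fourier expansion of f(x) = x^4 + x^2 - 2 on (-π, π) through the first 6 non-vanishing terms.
(44 - 8·π^2)·cos(x) + (-2 + 2·π^2)·cos(2·x) + (4/27 - 8·π^2/9)·cos(3·x) + (1/16 + π^2/2)·cos(4·x) + (-8·π^2/25 - 52/625)·cos(5·x) - 2 + π^2/3 + π^4/5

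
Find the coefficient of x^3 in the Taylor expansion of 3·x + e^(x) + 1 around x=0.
Expand to order 3: 3·x + e^(x) + 1 = x^3/6 + x^2/2 + 4·x + 2 + O(x^4).
The coefficient of x^3 is 1/6.

Final answer: 1/6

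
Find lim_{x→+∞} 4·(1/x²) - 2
Evaluate the dominant behaviour as x → +∞; each term tends to a finite value or vanishes.
Limit = -2.

Final answer: -2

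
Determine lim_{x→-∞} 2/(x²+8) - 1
Evaluate the dominant behaviour as x → -∞; each term tends to a finite value or vanishes.
Limit = -1.

Final answer: -1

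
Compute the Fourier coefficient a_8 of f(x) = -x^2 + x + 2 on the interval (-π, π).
a_8 = (1/π) ∫_{-π}^{π} f(x)·cos(8x) dx.
Evaluate the integral (use parity and integration by parts as needed): a_8 = -1/16.

Final answer: -1/16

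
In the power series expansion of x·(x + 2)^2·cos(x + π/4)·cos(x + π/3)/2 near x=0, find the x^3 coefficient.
Expand to order 3: x·(x + 2)^2·cos(x + π/4)·cos(x + π/3)/2 = -7·√(2)·x^3/8 - √(6)·x^2/2 + √(2)·x/2 + O(x^4).
The coefficient of x^3 is -7·√(2)/8.

Final answer: -7·√(2)/8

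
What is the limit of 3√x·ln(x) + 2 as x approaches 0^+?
The product is a 0·∞ indeterminate form at x → 0⁺.
Rewrite the product as 3·ln(x) / x^(-1/2) and apply L'Hôpital, or use the standard hierarchy x^(-1/2) ≫ |ln x| as x → 0⁺.
The indeterminate product → 0, so the limit = 2.

Final answer: 2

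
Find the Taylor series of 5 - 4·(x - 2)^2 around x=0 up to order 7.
-4·x^2 + 16·x - 11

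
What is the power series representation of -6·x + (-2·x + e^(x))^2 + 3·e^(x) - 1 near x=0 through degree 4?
x^4/8 - x^3/6 + 7·x^2/2 - 5·x + 3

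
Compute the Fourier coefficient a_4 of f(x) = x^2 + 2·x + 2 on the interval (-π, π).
a_4 = (1/π) ∫_{-π}^{π} f(x)·cos(4x) dx.
Evaluate the integral (use parity and integration by parts as needed): a_4 = 1/4.

Final answer: 1/4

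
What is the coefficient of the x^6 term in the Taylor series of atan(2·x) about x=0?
Expand to order 6: atan(2·x) = 32·x^5/5 - 8·x^3/3 + 2·x + O(x^7).
The coefficient of x^6 is 0.

Final answer: 0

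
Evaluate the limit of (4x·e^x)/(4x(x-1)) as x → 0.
Both numerator and denominator → 0 as x → 0; this is a 0/0 indeterminate form.
Expand each to leading order near x = 0: numerator ~ 4·x, denominator ~ -4·x.
The limit of the ratio is -1.

Final answer: -1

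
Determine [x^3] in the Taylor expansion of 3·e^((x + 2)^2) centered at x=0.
Expand to order 3: 3·e^((x + 2)^2) = 44·x^3·e^(4) + 27·x^2·e^(4) + 12·x·e^(4) + 3·e^(4) + O(x^4).
The coefficient of x^3 is 44·e^(4).

Final answer: 44·e^(4)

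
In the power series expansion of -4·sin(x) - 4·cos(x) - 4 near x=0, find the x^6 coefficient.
Expand to order 6: -4·sin(x) - 4·cos(x) - 4 = x^6/180 - x^5/30 - x^4/6 + 2·x^3/3 + 2·x^2 - 4·x - 8 + O(x^7).
The coefficient of x^6 is 1/180.

Final answer: 1/180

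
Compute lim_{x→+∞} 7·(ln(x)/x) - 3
Evaluate the dominant behaviour as x → +∞; each term tends to a finite value or vanishes.
Limit = -3.

Final answer: -3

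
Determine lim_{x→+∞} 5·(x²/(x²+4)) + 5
Evaluate the dominant behaviour as x → +∞; each term tends to a finite value or vanishes.
Limit = 10.

Final answer: 10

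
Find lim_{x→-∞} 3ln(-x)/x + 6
The quotient is an ∞/∞ indeterminate form as x → -∞.
Compare growth rates of the dominant terms (exponentials ≫ polynomials ≫ logarithms), or apply L'Hôpital's rule; the quotient → 0.
Adding the constant: 0 + 6 = 6. Limit = 6.

Final answer: 6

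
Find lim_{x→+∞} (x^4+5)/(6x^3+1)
This is an ∞/∞ indeterminate form as x → +∞.
Divide numerator and denominator by x^4 and let the lower-order terms vanish; the numerator's degree 4 exceeds the denominator's degree 3, so the quotient diverges.
Limit = ∞.

Final answer: ∞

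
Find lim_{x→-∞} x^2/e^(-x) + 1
The quotient is an ∞/∞ indeterminate form as x → -∞.
Compare growth rates of the dominant terms (exponentials ≫ polynomials ≫ logarithms), or apply L'Hôpital's rule; the quotient → 0.
Adding the constant: 0 + 1 = 1. Limit = 1.

Final answer: 1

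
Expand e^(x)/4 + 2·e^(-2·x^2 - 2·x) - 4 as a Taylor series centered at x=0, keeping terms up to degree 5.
-307·x^5/96 - 85·x^4/32 + 43·x^3/8 + x^2/8 - 15·x/4 - 7/4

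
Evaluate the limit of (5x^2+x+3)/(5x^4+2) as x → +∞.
This is an ∞/∞ indeterminate form as x → +∞.
Divide numerator and denominator by x^4 and let the lower-order terms vanish; the numerator's degree 2 is below the denominator's degree 4, so the quotient → 0.
Limit = 0.

Final answer: 0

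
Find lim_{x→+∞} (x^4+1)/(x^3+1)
This is an ∞/∞ indeterminate form as x → +∞.
Divide numerator and denominator by x^4 and let the lower-order terms vanish; the numerator's degree 4 exceeds the denominator's degree 3, so the quotient diverges.
Limit = ∞.

Final answer: ∞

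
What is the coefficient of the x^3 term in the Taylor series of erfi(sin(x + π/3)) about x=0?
Expand to order 3: erfi(sin(x + π/3)) = -17·x^3·e^(3/4)/(24·√(π)) - √(3)·x^2·e^(3/4)/(4·√(π)) + x·e^(3/4)/√(π) + erfi(√(3)/2) + O(x^4).
The coefficient of x^3 is -17·e^(3/4)/(24·√(π)).

Final answer: -17·e^(3/4)/(24·√(π))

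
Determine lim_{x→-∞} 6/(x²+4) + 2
Evaluate the dominant behaviour as x → -∞; each term tends to a finite value or vanishes.
Limit = 2.

Final answer: 2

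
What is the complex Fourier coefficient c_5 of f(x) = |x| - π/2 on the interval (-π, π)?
Compute the real Fourier coefficients first: a_5 = -4/(25·π), b_5 = 0.
Then c_5 = (a_5 − i·b_5)/2 = -2/(25·π).

Final answer: -2/(25·π)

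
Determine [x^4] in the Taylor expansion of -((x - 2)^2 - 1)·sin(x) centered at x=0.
Expand to order 4: -((x - 2)^2 - 1)·sin(x) = -2·x^4/3 - x^3/2 + 4·x^2 - 3·x + O(x^5).
The coefficient of x^4 is -2/3.

Final answer: -2/3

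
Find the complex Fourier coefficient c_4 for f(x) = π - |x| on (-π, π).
Compute the real Fourier coefficients first: a_4 = 0, b_4 = 0.
Then c_4 = (a_4 − i·b_4)/2 = 0.

Final answer: 0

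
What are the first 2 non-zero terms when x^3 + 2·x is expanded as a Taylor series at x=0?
x^3 + 2·x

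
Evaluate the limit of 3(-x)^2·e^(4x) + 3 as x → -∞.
The product is a 0·∞ indeterminate form at x → -∞.
Rewrite the product as 3(-x)^2 / e^(-4x) (an ∞/∞ form) and apply L'Hôpital, or use the standard hierarchy e^(4|x|) ≫ |(-x)^2| as x → -∞.
The indeterminate product → 0, so the limit = 3.

Final answer: 3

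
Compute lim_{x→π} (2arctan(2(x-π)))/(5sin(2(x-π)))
Both numerator and denominator → 0 as x → π; this is a 0/0 indeterminate form.
Expand each to leading order near x = π: numerator ~ 4·(x - π), denominator ~ 10·(x - π).
The limit of the ratio is 2/5.

Final answer: 2/5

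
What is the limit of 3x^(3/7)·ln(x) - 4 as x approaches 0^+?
The product is a 0·∞ indeterminate form at x → 0⁺.
Rewrite the product as 3·ln(x) / x^(-3/7) and apply L'Hôpital, or use the standard hierarchy x^(-3/7) ≫ |ln x| as x → 0⁺.
The indeterminate product → 0, so the limit = -4.

Final answer: -4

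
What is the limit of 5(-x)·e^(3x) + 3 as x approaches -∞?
The product is a 0·∞ indeterminate form at x → -∞.
Rewrite the product as 5(-x) / e^(-3x) (an ∞/∞ form) and apply L'Hôpital, or use the standard hierarchy e^(3|x|) ≫ |(-x)| as x → -∞.
The indeterminate product → 0, so the limit = 3.

Final answer: 3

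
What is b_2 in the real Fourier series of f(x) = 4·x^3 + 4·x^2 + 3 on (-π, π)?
b_2 = (1/π) ∫_{-π}^{π} f(x)·sin(2x) dx.
Evaluate the integral (use parity and integration by parts as needed): b_2 = 6 - 4·π^2.

Final answer: 6 - 4·π^2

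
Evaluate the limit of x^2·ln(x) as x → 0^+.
This is a 0·∞ indeterminate form at x → 0⁺.
Rewrite the product as ln(x) / x^(-2) and apply L'Hôpital, or use the standard hierarchy x^(-2) ≫ |ln x| as x → 0⁺.
The indeterminate product → 0, so the limit = 0.

Final answer: 0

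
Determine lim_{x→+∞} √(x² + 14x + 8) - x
This is an ∞ − ∞ indeterminate form.
Multiply and divide by the conjugate √(x²+14x + 8) + x; the x² terms cancel, leaving (14x + 8)/(√(x²+14x + 8)+x) → 14/2 = 7.
Limit = 7.

Final answer: 7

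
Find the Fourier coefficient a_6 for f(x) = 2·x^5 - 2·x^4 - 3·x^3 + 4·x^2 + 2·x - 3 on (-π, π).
a_6 = (1/π) ∫_{-π}^{π} f(x)·cos(6x) dx.
Evaluate the integral (use parity and integration by parts as needed): a_6 = 14/27 - 4·π^2/9.

Final answer: 14/27 - 4·π^2/9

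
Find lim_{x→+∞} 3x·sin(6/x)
As x → +∞: let u = 6/x → 0⁺; then 3·x·sin(6/x) = 3·6·sin(u)/u → 3·6·1 = 18.
Limit = 18.

Final answer: 18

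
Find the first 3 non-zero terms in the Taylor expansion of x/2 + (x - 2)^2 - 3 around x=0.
x^2 - 7·x/2 + 1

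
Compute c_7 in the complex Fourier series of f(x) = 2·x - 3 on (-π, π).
Compute the real Fourier coefficients first: a_7 = 0, b_7 = 4/7.
Then c_7 = (a_7 − i·b_7)/2 = -2·i/7.

Final answer: -2·i/7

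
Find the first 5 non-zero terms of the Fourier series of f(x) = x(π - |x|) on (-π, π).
8·sin(x)/π + 8·sin(3·x)/(27·π) + 8·sin(5·x)/(125·π) + 8·sin(7·x)/(343·π) + 8·sin(9·x)/(729·π)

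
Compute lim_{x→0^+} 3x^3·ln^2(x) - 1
The product is a 0·∞ indeterminate form at x → 0⁺.
Rewrite the product as 3·ln^2(x) / x^(-3) and apply L'Hôpital, or use the standard hierarchy x^(-3) ≫ |ln x|^2 as x → 0⁺.
The indeterminate product → 0, so the limit = -1.

Final answer: -1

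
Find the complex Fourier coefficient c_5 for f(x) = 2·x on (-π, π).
Compute the real Fourier coefficients first: a_5 = 0, b_5 = 4/5.
Then c_5 = (a_5 − i·b_5)/2 = -2·i/5.

Final answer: -2·i/5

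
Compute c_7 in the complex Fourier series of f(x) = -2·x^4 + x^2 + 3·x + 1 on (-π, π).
Compute the real Fourier coefficients first: a_7 = -292/2401 + 16·π^2/49, b_7 = 6/7.
Then c_7 = (a_7 − i·b_7)/2 = -146/2401 + 8·π^2/49 - 3·i/7.

Final answer: -146/2401 + 8·π^2/49 - 3·i/7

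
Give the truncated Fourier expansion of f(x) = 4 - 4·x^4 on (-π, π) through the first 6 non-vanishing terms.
(-192 + 32·π^2)·cos(x) + (12 - 8·π^2)·cos(2·x) + (-64/27 + 32·π^2/9)·cos(3·x) + (3/4 - 2·π^2)·cos(4·x) + (-192/625 + 32·π^2/25)·cos(5·x) - 4·π^4/5 + 4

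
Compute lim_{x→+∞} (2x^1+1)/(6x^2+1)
This is an ∞/∞ indeterminate form as x → +∞.
Divide numerator and denominator by x^2 and let the lower-order terms vanish; the numerator's degree 1 is below the denominator's degree 2, so the quotient → 0.
Limit = 0.

Final answer: 0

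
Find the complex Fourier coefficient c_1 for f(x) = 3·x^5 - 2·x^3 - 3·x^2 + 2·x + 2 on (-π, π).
Compute the real Fourier coefficients first: a_1 = 12, b_1 = -124·π^2 + 6·π^4 + 748.
Then c_1 = (a_1 − i·b_1)/2 = 6 - 374·i - 3·i·π^4 + 62·i·π^2.

Final answer: 6 - 374·i - 3·i·π^4 + 62·i·π^2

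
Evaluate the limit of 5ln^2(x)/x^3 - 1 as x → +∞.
The quotient is an ∞/∞ indeterminate form as x → +∞.
The polynomial denominator x^3 dominates the logarithmic numerator (any positive power of x ≫ ln^2(x) as x → ∞), so the quotient → 0.
Adding the constant: 0 - 1 = -1. Limit = -1.

Final answer: -1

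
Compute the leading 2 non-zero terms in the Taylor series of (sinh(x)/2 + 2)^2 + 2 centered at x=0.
2·x + 6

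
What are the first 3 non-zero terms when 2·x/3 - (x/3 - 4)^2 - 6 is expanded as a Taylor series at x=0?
-x^2/9 + 10·x/3 - 22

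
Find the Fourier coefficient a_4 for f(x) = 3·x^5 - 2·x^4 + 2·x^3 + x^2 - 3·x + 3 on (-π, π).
a_4 = (1/π) ∫_{-π}^{π} f(x)·cos(4x) dx.
Evaluate the integral (use parity and integration by parts as needed): a_4 = 5/8 - π^2.

Final answer: 5/8 - π^2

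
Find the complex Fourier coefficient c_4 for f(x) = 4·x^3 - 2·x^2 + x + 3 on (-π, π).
Compute the real Fourier coefficients first: a_4 = -1/2, b_4 = 1/4 - 2·π^2.
Then c_4 = (a_4 − i·b_4)/2 = -1/4 - i/8 + i·π^2.

Final answer: -1/4 - i/8 + i·π^2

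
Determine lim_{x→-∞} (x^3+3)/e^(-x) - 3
The quotient is an ∞/∞ indeterminate form as x → -∞.
Compare growth rates of the dominant terms (exponentials ≫ polynomials ≫ logarithms), or apply L'Hôpital's rule; the quotient → 0.
Adding the constant: 0 - 3 = -3. Limit = -3.

Final answer: -3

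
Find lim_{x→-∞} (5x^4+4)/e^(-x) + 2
The quotient is an ∞/∞ indeterminate form as x → -∞.
Compare growth rates of the dominant terms (exponentials ≫ polynomials ≫ logarithms), or apply L'Hôpital's rule; the quotient → 0.
Adding the constant: 0 + 2 = 2. Limit = 2.

Final answer: 2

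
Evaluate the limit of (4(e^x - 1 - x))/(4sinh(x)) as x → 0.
Both numerator and denominator → 0 as x → 0; this is a 0/0 indeterminate form.
Expand each to leading order near x = 0: numerator ~ 2·x^2, denominator ~ 4·x.
The limit of the ratio is 0.

Final answer: 0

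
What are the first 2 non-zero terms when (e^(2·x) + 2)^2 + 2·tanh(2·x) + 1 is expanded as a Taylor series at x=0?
16·x + 10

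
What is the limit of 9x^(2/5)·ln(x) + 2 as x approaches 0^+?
The product is a 0·∞ indeterminate form at x → 0⁺.
Rewrite the product as 9·ln(x) / x^(-2/5) and apply L'Hôpital, or use the standard hierarchy x^(-2/5) ≫ |ln x| as x → 0⁺.
The indeterminate product → 0, so the limit = 2.

Final answer: 2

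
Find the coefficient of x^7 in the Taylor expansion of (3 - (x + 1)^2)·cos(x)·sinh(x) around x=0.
Expand to order 7: (3 - (x + 1)^2)·cos(x)·sinh(x) = 23·x^7/630 + x^6/15 + 4·x^5/15 + 2·x^4/3 - 5·x^3/3 - 2·x^2 + 2·x + O(x^8).
The coefficient of x^7 is 23/630.

Final answer: 23/630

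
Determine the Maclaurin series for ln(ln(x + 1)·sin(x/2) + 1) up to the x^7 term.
-361·x^7/7680 + 71·x^6/2304 + x^5/96 + x^4/48 - x^3/4 + x^2/2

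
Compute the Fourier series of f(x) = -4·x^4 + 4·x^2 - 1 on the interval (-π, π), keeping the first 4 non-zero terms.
(-208 + 32·π^2)·cos(x) + (16 - 8·π^2)·cos(2·x) + (-112/27 + 32·π^2/9)·cos(3·x) - 4·π^4/5 - 1 + 4·π^2/3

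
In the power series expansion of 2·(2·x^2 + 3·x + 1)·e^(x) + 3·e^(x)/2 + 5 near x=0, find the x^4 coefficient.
Expand to order 4: 2·(2·x^2 + 3·x + 1)·e^(x) + 3·e^(x)/2 + 5 = 151·x^4/48 + 91·x^3/12 + 47·x^2/4 + 19·x/2 + 17/2 + O(x^5).
The coefficient of x^4 is 151/48.

Final answer: 151/48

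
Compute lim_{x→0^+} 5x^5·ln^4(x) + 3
The product is a 0·∞ indeterminate form at x → 0⁺.
Rewrite the product as 5·ln^4(x) / x^(-5) and apply L'Hôpital, or use the standard hierarchy x^(-5) ≫ |ln x|^4 as x → 0⁺.
The indeterminate product → 0, so the limit = 3.

Final answer: 3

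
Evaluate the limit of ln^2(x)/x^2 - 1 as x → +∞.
The quotient is an ∞/∞ indeterminate form as x → +∞.
The polynomial denominator x^2 dominates the logarithmic numerator (any positive power of x ≫ ln^2(x) as x → ∞), so the quotient → 0.
Adding the constant: 0 - 1 = -1. Limit = -1.

Final answer: -1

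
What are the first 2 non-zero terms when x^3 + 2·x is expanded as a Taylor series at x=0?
x^3 + 2·x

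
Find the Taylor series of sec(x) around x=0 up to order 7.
61·x^6/720 + 5·x^4/24 + x^2/2 + 1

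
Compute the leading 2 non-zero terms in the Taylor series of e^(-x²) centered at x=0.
1 - x^2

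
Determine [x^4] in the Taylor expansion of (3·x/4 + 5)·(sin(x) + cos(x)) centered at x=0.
Expand to order 4: (3·x/4 + 5)·(sin(x) + cos(x)) = x^4/12 - 29·x^3/24 - 7·x^2/4 + 23·x/4 + 5 + O(x^5).
The coefficient of x^4 is 1/12.

Final answer: 1/12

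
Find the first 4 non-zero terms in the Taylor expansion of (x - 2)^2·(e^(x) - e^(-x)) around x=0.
-4·x^4/3 + 10·x^3/3 - 8·x^2 + 8·x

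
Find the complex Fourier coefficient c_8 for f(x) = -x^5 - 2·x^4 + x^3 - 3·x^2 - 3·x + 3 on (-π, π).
Compute the real Fourier coefficients first: a_8 = -π^2/4 - 21/128, b_8 = -21·π^2/64 + 1599/2048 + π^4/4.
Then c_8 = (a_8 − i·b_8)/2 = -π^2/8 - 21/256 - i·π^4/8 - 1599·i/4096 + 21·i·π^2/128.

Final answer: -π^2/8 - 21/256 - i·π^4/8 - 1599·i/4096 + 21·i·π^2/128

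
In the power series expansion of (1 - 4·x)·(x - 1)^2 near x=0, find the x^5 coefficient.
Expand to order 5: (1 - 4·x)·(x - 1)^2 = -4·x^3 + 9·x^2 - 6·x + 1 + O(x^6).
The coefficient of x^5 is 0.

Final answer: 0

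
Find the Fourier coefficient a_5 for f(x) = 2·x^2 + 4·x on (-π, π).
a_5 = (1/π) ∫_{-π}^{π} f(x)·cos(5x) dx.
Evaluate the integral (use parity and integration by parts as needed): a_5 = -8/25.

Final answer: -8/25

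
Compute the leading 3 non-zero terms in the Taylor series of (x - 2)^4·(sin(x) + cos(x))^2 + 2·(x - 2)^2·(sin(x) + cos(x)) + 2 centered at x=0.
70·x^3/3 - 50·x^2 + 26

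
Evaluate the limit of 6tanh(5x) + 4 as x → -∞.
Evaluate the dominant behaviour as x → -∞; each term tends to a finite value or vanishes.
Limit = -2.

Final answer: -2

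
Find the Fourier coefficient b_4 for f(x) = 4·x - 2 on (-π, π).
b_4 = (1/π) ∫_{-π}^{π} f(x)·sin(4x) dx.
Evaluate the integral (use parity and integration by parts as needed): b_4 = -2.

Final answer: -2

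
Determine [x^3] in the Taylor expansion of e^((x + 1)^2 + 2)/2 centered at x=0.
Expand to order 3: e^((x + 1)^2 + 2)/2 = 5·x^3·e^(3)/3 + 3·x^2·e^(3)/2 + x·e^(3) + e^(3)/2 + O(x^4).
The coefficient of x^3 is 5·e^(3)/3.

Final answer: 5·e^(3)/3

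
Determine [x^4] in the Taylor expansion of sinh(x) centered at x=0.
Expand to order 4: sinh(x) = x^3/6 + x + O(x^5).
The coefficient of x^4 is 0.

Final answer: 0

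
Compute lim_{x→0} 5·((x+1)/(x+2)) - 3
Direct substitution at x = 0 gives -1/2.

Final answer: -1/2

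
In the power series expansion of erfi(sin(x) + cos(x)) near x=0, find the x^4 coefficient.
Expand to order 4: erfi(sin(x) + cos(x)) = -17·e·x^4/(12·√(π)) - e·x^3/(3·√(π)) + e·x^2/√(π) + 2·e·x/√(π) + erfi(1) + O(x^5).
The coefficient of x^4 is -17·e/(12·√(π)).

Final answer: -17·e/(12·√(π))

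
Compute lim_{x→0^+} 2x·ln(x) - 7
The product is a 0·∞ indeterminate form at x → 0⁺.
Rewrite the product as 2·ln(x) / x^(-1) and apply L'Hôpital, or use the standard hierarchy x^(-1) ≫ |ln x| as x → 0⁺.
The indeterminate product → 0, so the limit = -7.

Final answer: -7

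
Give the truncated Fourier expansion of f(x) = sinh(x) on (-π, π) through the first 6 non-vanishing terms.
sin(x)·sinh(π)/π - 4·sin(2·x)·sinh(π)/(5·π) + 3·sin(3·x)·sinh(π)/(5·π) - 8·sin(4·x)·sinh(π)/(17·π) + 5·sin(5·x)·sinh(π)/(13·π) - 12·sin(6·x)·sinh(π)/(37·π)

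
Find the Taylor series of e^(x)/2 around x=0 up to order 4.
x^4/48 + x^3/12 + x^2/4 + x/2 + 1/2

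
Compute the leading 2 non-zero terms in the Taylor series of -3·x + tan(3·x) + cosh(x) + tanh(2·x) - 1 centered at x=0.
x^2/2 + 2·x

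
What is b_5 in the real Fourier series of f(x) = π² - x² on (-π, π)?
b_5 = (1/π) ∫_{-π}^{π} f(x)·sin(5x) dx.
Evaluate the integral (use parity and integration by parts as needed): b_5 = 0.

Final answer: 0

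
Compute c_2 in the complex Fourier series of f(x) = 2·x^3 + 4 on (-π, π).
Compute the real Fourier coefficients first: a_2 = 0, b_2 = 3 - 2·π^2.
Then c_2 = (a_2 − i·b_2)/2 = -3·i/2 + i·π^2.

Final answer: -3·i/2 + i·π^2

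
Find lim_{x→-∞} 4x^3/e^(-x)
This is an ∞/∞ indeterminate form as x → -∞.
Compare growth rates of the dominant terms (exponentials ≫ polynomials ≫ logarithms), or apply L'Hôpital's rule; the quotient → 0.
Limit = 0.

Final answer: 0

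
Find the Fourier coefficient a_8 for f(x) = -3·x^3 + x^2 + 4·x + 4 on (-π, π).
a_8 = (1/π) ∫_{-π}^{π} f(x)·cos(8x) dx.
Evaluate the integral (use parity and integration by parts as needed): a_8 = 1/16.

Final answer: 1/16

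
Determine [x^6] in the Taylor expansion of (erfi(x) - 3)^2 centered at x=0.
Expand to order 6: (erfi(x) - 3)^2 = 56·x^6/(45·π) - 6·x^5/(5·√(π)) + 8·x^4/(3·π) - 4·x^3/√(π) + 4·x^2/π - 12·x/√(π) + 9 + O(x^7).
The coefficient of x^6 is 56/(45·π).

Final answer: 56/(45·π)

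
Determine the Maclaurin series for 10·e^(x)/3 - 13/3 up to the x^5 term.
x^5/36 + 5·x^4/36 + 5·x^3/9 + 5·x^2/3 + 10·x/3 - 1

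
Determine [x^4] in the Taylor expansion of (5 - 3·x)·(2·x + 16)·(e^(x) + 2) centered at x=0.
Expand to order 4: (5 - 3·x)·(2·x + 16)·(e^(x) + 2) = -6·x^4 - 35·x^3/3 - 16·x^2 - 34·x + 240 + O(x^5).
The coefficient of x^4 is -6.

Final answer: -6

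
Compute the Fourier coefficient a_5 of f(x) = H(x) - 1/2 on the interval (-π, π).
a_5 = (1/π) ∫_{-π}^{π} f(x)·cos(5x) dx.
Evaluate the integral (use parity and integration by parts as needed): a_5 = 0.

Final answer: 0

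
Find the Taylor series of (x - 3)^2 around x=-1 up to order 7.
16 - 8·(x + 1) + (x + 1)^2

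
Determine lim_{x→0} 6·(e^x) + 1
Direct substitution at x = 0 gives 7.

Final answer: 7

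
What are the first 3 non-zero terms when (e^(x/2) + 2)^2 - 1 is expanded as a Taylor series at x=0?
x^2 + 3·x + 8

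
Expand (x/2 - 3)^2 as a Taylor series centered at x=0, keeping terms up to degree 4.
x^2/4 - 3·x + 9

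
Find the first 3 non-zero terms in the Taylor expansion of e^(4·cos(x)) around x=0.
13·x^4·e^(4)/6 - 2·x^2·e^(4) + e^(4)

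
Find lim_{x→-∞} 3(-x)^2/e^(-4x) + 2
The quotient is an ∞/∞ indeterminate form as x → -∞.
Compare growth rates of the dominant terms (exponentials ≫ polynomials ≫ logarithms), or apply L'Hôpital's rule; the quotient → 0.
Adding the constant: 0 + 2 = 2. Limit = 2.

Final answer: 2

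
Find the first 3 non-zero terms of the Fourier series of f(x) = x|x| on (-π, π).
(-8 + 2·π^2)·sin(x)/π - π·sin(2·x) + (-8 + 18·π^2)·sin(3·x)/(27·π)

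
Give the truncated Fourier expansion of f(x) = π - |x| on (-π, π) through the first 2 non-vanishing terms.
4·cos(x)/π + π/2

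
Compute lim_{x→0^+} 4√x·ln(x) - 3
The product is a 0·∞ indeterminate form at x → 0⁺.
Rewrite the product as 4·ln(x) / x^(-1/2) and apply L'Hôpital, or use the standard hierarchy x^(-1/2) ≫ |ln x| as x → 0⁺.
The indeterminate product → 0, so the limit = -3.

Final answer: -3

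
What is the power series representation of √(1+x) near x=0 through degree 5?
7·x^5/256 - 5·x^4/128 + x^3/16 - x^2/8 + x/2 + 1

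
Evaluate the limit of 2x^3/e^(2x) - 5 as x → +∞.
The quotient is an ∞/∞ indeterminate form as x → +∞.
The exponential denominator e^(2x) dominates the polynomial numerator (e^x ≫ x^3 as x → ∞), so the quotient → 0.
Adding the constant: 0 - 5 = -5. Limit = -5.

Final answer: -5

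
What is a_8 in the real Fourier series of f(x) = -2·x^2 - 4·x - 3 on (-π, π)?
a_8 = (1/π) ∫_{-π}^{π} f(x)·cos(8x) dx.
Evaluate the integral (use parity and integration by parts as needed): a_8 = -1/8.

Final answer: -1/8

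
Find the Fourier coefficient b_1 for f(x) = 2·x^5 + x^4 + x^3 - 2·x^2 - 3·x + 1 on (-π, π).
b_1 = (1/π) ∫_{-π}^{π} f(x)·sin(1x) dx.
Evaluate the integral (use parity and integration by parts as needed): b_1 = -78·π^2 + 4·π^4 + 462.

Final answer: -78·π^2 + 4·π^4 + 462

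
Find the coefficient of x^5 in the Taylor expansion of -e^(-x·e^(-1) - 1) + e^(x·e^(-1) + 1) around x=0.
Expand to order 5: -e^(-x·e^(-1) - 1) + e^(x·e^(-1) + 1) = x^5·(e^(-6)/120 + e^(-4)/120) + x^4·(-e^(-5)/24 + e^(-3)/24) + x^3·(e^(-4)/6 + e^(-2)/6) + x^2·(-e^(-3)/2 + e^(-1)/2) + x·(e^(-2) + 1) - e^(-1) + e + O(x^6).
The coefficient of x^5 is e^(-6)/120 + e^(-4)/120.

Final answer: e^(-6)/120 + e^(-4)/120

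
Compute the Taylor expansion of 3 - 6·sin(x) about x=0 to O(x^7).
-x^5/20 + x^3 - 6·x + 3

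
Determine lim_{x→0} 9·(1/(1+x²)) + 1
Direct substitution at x = 0 gives 10.

Final answer: 10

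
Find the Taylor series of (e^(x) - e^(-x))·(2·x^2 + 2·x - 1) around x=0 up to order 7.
83·x^7/2520 + x^6/30 + 13·x^5/20 + 2·x^4/3 + 11·x^3/3 + 4·x^2 - 2·x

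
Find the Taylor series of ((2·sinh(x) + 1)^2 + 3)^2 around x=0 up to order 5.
244·x^5/15 + 32·x^4 + 112·x^3/3 + 48·x^2 + 32·x + 16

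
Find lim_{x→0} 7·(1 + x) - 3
Direct substitution at x = 0 gives 4.

Final answer: 4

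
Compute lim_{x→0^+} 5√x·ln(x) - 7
The product is a 0·∞ indeterminate form at x → 0⁺.
Rewrite the product as 5·ln(x) / x^(-1/2) and apply L'Hôpital, or use the standard hierarchy x^(-1/2) ≫ |ln x| as x → 0⁺.
The indeterminate product → 0, so the limit = -7.

Final answer: -7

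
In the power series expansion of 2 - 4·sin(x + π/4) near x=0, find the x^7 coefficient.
Expand to order 7: 2 - 4·sin(x + π/4) = √(2)·x^7/2520 + √(2)·x^6/360 - √(2)·x^5/60 - √(2)·x^4/12 + √(2)·x^3/3 + √(2)·x^2 - 2·√(2)·x - 2·√(2) + 2 + O(x^8).
The coefficient of x^7 is √(2)/2520.

Final answer: √(2)/2520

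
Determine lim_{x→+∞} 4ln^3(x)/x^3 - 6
The quotient is an ∞/∞ indeterminate form as x → +∞.
The polynomial denominator x^3 dominates the logarithmic numerator (any positive power of x ≫ ln^3(x) as x → ∞), so the quotient → 0.
Adding the constant: 0 - 6 = -6. Limit = -6.

Final answer: -6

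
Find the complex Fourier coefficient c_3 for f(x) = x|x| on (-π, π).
Compute the real Fourier coefficients first: a_3 = 0, b_3 = (-8 + 18·π^2)/(27·π).
Then c_3 = (a_3 − i·b_3)/2 = -i·π/3 + 4·i/(27·π).

Final answer: -i·π/3 + 4·i/(27·π)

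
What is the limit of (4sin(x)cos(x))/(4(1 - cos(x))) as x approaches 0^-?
Both numerator and denominator → 0 as x → 0^-; this is a 0/0 indeterminate form.
Expand each to leading order near x = 0: numerator ~ 4·x, denominator ~ 2·x^2.
The limit of the ratio is -∞.

Final answer: -∞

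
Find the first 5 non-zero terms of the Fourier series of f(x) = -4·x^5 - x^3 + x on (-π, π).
(-946 - 8·π^4 + 158·π^2)·sin(x) + (-19·π^2 + 55/2 + 4·π^4)·sin(2·x) + (-8·π^4/3 - 230/81 + 142·π^2/27)·sin(3·x) + (-2·π^2 + 1/4 + 2·π^4)·sin(4·x) + (-8·π^4/5 + 118/625 + 22·π^2/25)·sin(5·x)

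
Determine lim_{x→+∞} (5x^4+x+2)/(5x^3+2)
This is an ∞/∞ indeterminate form as x → +∞.
Divide numerator and denominator by x^4 and let the lower-order terms vanish; the numerator's degree 4 exceeds the denominator's degree 3, so the quotient diverges.
Limit = ∞.

Final answer: ∞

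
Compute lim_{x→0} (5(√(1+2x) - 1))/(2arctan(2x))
Both numerator and denominator → 0 as x → 0; this is a 0/0 indeterminate form.
Expand each to leading order near x = 0: numerator ~ 5·x, denominator ~ 4·x.
The limit of the ratio is 5/4.

Final answer: 5/4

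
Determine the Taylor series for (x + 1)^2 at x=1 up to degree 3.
4 + 4·(x - 1) + (x - 1)^2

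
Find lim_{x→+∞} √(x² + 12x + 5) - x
This is an ∞ − ∞ indeterminate form.
Multiply and divide by the conjugate √(x²+12x + 5) + x; the x² terms cancel, leaving (12x + 5)/(√(x²+12x + 5)+x) → 12/2 = 6.
Limit = 6.

Final answer: 6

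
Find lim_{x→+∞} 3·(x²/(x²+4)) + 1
Evaluate the dominant behaviour as x → +∞; each term tends to a finite value or vanishes.
Limit = 4.

Final answer: 4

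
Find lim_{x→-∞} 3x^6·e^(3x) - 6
The product is a 0·∞ indeterminate form at x → -∞.
Rewrite the product as 3x^6 / e^(-3x) (an ∞/∞ form) and apply L'Hôpital, or use the standard hierarchy e^(3|x|) ≫ |x^6| as x → -∞.
The indeterminate product → 0, so the limit = -6.

Final answer: -6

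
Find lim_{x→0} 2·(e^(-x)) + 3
Direct substitution at x = 0 gives 5.

Final answer: 5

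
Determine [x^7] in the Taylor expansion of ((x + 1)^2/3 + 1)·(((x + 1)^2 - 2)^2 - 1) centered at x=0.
Expand to order 7: ((x + 1)^2/3 + 1)·(((x + 1)^2 - 2)^2 - 1) = x^6/3 + 2·x^5 + 14·x^4/3 + 16·x^3/3 - 16·x/3 + O(x^8).
The coefficient of x^7 is 0.

Final answer: 0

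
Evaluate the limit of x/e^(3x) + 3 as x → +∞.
The quotient is an ∞/∞ indeterminate form as x → +∞.
The exponential denominator e^(3x) dominates the polynomial numerator (e^x ≫ x as x → ∞), so the quotient → 0.
Adding the constant: 0 + 3 = 3. Limit = 3.

Final answer: 3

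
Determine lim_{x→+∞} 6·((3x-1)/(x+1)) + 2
Evaluate the dominant behaviour as x → +∞; each term tends to a finite value or vanishes.
Limit = 20.

Final answer: 20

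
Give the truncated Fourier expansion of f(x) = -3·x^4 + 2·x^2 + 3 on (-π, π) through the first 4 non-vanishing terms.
(-152 + 24·π^2)·cos(x) + (11 - 6·π^2)·cos(2·x) + (-8/3 + 8·π^2/3)·cos(3·x) - 3·π^4/5 + 3 + 2·π^2/3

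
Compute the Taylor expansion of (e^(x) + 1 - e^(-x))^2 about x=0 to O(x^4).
2·x^3/3 + 4·x^2 + 4·x + 1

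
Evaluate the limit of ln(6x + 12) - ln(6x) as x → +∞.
This is an ∞ − ∞ indeterminate form.
Combine the logarithms: ln(6x+12) − ln(6x) = ln((6x+12)/(6x)) = ln(1 + 12/(6x)) → ln(1) = 0.
Limit = 0.

Final answer: 0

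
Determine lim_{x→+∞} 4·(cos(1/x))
Evaluate the dominant behaviour as x → +∞; each term tends to a finite value or vanishes.
Limit = 4.

Final answer: 4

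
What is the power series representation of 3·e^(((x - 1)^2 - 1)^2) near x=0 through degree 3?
-12·x^3 + 12·x^2 + 3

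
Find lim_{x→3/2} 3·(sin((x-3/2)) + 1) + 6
Direct substitution at x = 3/2 gives 9.

Final answer: 9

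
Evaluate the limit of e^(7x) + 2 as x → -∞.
Evaluate the dominant behaviour as x → -∞; each term tends to a finite value or vanishes.
Limit = 2.

Final answer: 2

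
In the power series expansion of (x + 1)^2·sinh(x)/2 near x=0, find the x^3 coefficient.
Expand to order 3: (x + 1)^2·sinh(x)/2 = 7·x^3/12 + x^2 + x/2 + O(x^4).
The coefficient of x^3 is 7/12.

Final answer: 7/12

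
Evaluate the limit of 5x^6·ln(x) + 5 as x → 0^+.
The product is a 0·∞ indeterminate form at x → 0⁺.
Rewrite the product as 5·ln(x) / x^(-6) and apply L'Hôpital, or use the standard hierarchy x^(-6) ≫ |ln x| as x → 0⁺.
The indeterminate product → 0, so the limit = 5.

Final answer: 5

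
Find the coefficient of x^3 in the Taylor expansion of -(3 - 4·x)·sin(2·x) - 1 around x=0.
Expand to order 3: -(3 - 4·x)·sin(2·x) - 1 = 4·x^3 + 8·x^2 - 6·x - 1 + O(x^4).
The coefficient of x^3 is 4.

Final answer: 4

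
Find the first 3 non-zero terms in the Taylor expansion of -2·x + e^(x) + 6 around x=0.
x^2/2 - x + 7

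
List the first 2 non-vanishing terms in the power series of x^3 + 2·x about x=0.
x^3 + 2·x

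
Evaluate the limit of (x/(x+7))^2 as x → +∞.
As x → +∞: x/(x+7) = 1/(1 + 7/x) → 1, and the 2nd power of a limit-1 base also → 1.
Limit = 1.

Final answer: 1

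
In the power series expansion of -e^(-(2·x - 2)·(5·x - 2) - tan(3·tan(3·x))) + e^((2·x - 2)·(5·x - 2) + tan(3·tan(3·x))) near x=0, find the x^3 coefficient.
Expand to order 3: -e^(-(2·x - 2)·(5·x - 2) - tan(3·tan(3·x))) + e^((2·x - 2)·(5·x - 2) + tan(3·tan(3·x))) = x^3·(1795·e^(-4)/6 + 1195·e^(4)/6) + x^2·(-5·e^(-4)/2 + 45·e^(4)/2) + x·(-5·e^(4) - 5·e^(-4)) - e^(-4) + e^(4) + O(x^4).
The coefficient of x^3 is 1795·e^(-4)/6 + 1195·e^(4)/6.

Final answer: 1795·e^(-4)/6 + 1195·e^(4)/6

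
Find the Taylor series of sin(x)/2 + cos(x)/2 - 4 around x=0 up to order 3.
-x^3/12 - x^2/4 + x/2 - 7/2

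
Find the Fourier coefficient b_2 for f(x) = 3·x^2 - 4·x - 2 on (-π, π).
b_2 = (1/π) ∫_{-π}^{π} f(x)·sin(2x) dx.
Evaluate the integral (use parity and integration by parts as needed): b_2 = 4.

Final answer: 4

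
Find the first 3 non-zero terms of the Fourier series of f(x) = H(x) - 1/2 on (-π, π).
2·sin(x)/π + 2·sin(3·x)/(3·π) + 2·sin(5·x)/(5·π)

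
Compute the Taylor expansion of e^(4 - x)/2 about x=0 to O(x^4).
-x^3·e^(4)/12 + x^2·e^(4)/4 - x·e^(4)/2 + e^(4)/2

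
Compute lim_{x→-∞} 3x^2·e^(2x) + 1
The product is a 0·∞ indeterminate form at x → -∞.
Rewrite the product as 3x^2 / e^(-2x) (an ∞/∞ form) and apply L'Hôpital, or use the standard hierarchy e^(2|x|) ≫ |x^2| as x → -∞.
The indeterminate product → 0, so the limit = 1.

Final answer: 1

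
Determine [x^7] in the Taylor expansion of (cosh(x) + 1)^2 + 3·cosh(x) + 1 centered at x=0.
Expand to order 7: (cosh(x) + 1)^2 + 3·cosh(x) + 1 = 37·x^6/720 + 13·x^4/24 + 7·x^2/2 + 8 + O(x^8).
The coefficient of x^7 is 0.

Final answer: 0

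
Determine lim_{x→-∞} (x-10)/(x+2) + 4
Evaluate the dominant behaviour as x → -∞; each term tends to a finite value or vanishes.
Limit = 5.

Final answer: 5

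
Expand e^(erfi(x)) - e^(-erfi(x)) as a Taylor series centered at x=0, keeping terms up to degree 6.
x^5·(8/(15·π^(5/2)) + 2/(5·√(π)) + 8/(3·π^(3/2))) + x^3·(8/(3·π^(3/2)) + 4/(3·√(π))) + 4·x/√(π)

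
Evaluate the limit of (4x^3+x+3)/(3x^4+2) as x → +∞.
This is an ∞/∞ indeterminate form as x → +∞.
Divide numerator and denominator by x^4 and let the lower-order terms vanish; the numerator's degree 3 is below the denominator's degree 4, so the quotient → 0.
Limit = 0.

Final answer: 0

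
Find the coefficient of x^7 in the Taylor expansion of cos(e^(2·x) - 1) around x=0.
Expand to order 7: cos(e^(2·x) - 1) = 304·x^7/45 + 44·x^6/15 - 4·x^5/3 - 4·x^4 - 4·x^3 - 2·x^2 + 1 + O(x^8).
The coefficient of x^7 is 304/45.

Final answer: 304/45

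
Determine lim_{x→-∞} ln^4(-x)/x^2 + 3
The quotient is an ∞/∞ indeterminate form as x → -∞.
Compare growth rates of the dominant terms (exponentials ≫ polynomials ≫ logarithms), or apply L'Hôpital's rule; the quotient → 0.
Adding the constant: 0 + 3 = 3. Limit = 3.

Final answer: 3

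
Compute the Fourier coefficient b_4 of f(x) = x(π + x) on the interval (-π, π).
b_4 = (1/π) ∫_{-π}^{π} f(x)·sin(4x) dx.
Evaluate the integral (use parity and integration by parts as needed): b_4 = -π/2.

Final answer: -π/2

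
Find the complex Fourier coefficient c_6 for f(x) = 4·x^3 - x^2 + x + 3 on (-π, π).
Compute the real Fourier coefficients first: a_6 = -1/9, b_6 = -4·π^2/3 - 1/9.
Then c_6 = (a_6 − i·b_6)/2 = -1/18 + i/18 + 2·i·π^2/3.

Final answer: -1/18 + i/18 + 2·i·π^2/3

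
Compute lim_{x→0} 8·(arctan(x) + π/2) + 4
Direct substitution at x = 0 gives 4 + 4·π.

Final answer: 4 + 4·π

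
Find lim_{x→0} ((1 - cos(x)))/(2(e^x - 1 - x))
Both numerator and denominator → 0 as x → 0; this is a 0/0 indeterminate form.
Expand each to leading order near x = 0: numerator ~ x^2/2, denominator ~ x^2.
The limit of the ratio is 1/2.

Final answer: 1/2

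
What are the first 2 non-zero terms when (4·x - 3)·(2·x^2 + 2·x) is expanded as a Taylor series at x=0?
2·x^2 - 6·x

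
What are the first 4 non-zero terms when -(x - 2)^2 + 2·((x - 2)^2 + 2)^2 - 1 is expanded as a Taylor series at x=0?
-16·x^3 + 55·x^2 - 92·x + 67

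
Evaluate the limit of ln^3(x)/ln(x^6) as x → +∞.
This is an ∞/∞ indeterminate form as x → +∞.
Write ln(x^6) = 6·ln(x), reducing the quotient to ln^2(x)/6 → ∞.
Limit = ∞.

Final answer: ∞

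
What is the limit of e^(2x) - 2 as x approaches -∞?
Evaluate the dominant behaviour as x → -∞; each term tends to a finite value or vanishes.
Limit = -2.

Final answer: -2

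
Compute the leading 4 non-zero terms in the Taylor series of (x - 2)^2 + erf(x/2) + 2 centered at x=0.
-x^3/(12·√(π)) + x^2 + x·(-4 + 1/√(π)) + 6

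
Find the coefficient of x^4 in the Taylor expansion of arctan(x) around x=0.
Expand to order 4: arctan(x) = -x^3/3 + x + O(x^5).
The coefficient of x^4 is 0.

Final answer: 0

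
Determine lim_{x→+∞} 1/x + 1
Evaluate the dominant behaviour as x → +∞; each term tends to a finite value or vanishes.
Limit = 1.

Final answer: 1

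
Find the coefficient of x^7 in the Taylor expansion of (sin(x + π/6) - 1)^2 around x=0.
Expand to order 7: (sin(x + π/6) - 1)^2 = -31·√(3)·x^7/5040 + 17·x^6/720 + 7·√(3)·x^5/120 - 5·x^4/24 - √(3)·x^3/6 + x^2 - √(3)·x/2 + 1/4 + O(x^8).
The coefficient of x^7 is -31·√(3)/5040.

Final answer: -31·√(3)/5040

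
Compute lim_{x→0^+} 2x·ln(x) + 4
The product is a 0·∞ indeterminate form at x → 0⁺.
Rewrite the product as 2·ln(x) / x^(-1) and apply L'Hôpital, or use the standard hierarchy x^(-1) ≫ |ln x| as x → 0⁺.
The indeterminate product → 0, so the limit = 4.

Final answer: 4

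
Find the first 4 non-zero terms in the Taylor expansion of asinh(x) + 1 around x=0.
3·x^5/40 - x^3/6 + x + 1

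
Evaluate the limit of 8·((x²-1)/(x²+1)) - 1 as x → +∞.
Evaluate the dominant behaviour as x → +∞; each term tends to a finite value or vanishes.
Limit = 7.

Final answer: 7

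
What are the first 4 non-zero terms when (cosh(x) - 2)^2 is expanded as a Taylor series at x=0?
7·x^6/180 + x^4/6 - x^2 + 1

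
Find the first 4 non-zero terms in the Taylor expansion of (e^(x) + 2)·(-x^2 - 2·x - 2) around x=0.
-7·x^3/3 - 6·x^2 - 8·x - 6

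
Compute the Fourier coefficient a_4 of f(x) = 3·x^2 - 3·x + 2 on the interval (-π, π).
a_4 = (1/π) ∫_{-π}^{π} f(x)·cos(4x) dx.
Evaluate the integral (use parity and integration by parts as needed): a_4 = 3/4.

Final answer: 3/4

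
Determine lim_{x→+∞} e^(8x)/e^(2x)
This is an ∞/∞ indeterminate form as x → +∞.
Rewrite e^(8x)/e^(2x) = e^((8−2)x) = e^(6x); the exponent coefficient is 6 > 0 so e^(6x) → ∞.
Limit = ∞.

Final answer: ∞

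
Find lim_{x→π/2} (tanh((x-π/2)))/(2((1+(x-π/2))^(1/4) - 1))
Both numerator and denominator → 0 as x → π/2; this is a 0/0 indeterminate form.
Expand each to leading order near x = π/2: numerator ~ (x - π/2), denominator ~ (x - π/2)/2.
The limit of the ratio is 2.

Final answer: 2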